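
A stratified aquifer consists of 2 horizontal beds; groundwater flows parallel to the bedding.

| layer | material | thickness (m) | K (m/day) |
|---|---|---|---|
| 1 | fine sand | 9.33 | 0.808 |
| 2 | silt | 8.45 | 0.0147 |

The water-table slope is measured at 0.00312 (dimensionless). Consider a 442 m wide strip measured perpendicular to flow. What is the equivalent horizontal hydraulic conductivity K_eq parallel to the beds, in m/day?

0.431

Flow is parallel to layering, so each bed carries its own Darcy discharge and the transmissivities add.
Σ(K_i·b_i) = 0.808×9.33 + 0.0147×8.45 = 7.663 m²/day.
Total thickness b = 17.78 m, so K_eq = Σ(K_i·b_i)/b = 0.4310 m/day.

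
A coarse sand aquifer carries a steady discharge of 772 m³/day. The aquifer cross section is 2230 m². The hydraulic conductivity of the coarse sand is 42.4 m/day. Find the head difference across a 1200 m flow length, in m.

9.80

From Q = K·A·i, i = Q / (K·A) = 772 / (42.40 × 2230) = 0.008165.
Head loss Δh = i · L = 0.008165 × 1200 = 9.798 m.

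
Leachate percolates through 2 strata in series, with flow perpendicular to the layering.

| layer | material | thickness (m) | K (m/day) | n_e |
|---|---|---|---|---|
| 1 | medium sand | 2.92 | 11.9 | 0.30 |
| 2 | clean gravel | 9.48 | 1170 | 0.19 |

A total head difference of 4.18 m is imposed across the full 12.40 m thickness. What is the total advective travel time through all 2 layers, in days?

0.162

With flow normal to the layers, continuity requires the same specific discharge q through every layer.
Σ(b_i/K_i) = 2.92/11.9 + 9.48/1170 = 0.2535 d.
q = Δh / Σ(b_i/K_i) = 4.18 / 0.2535 = 16.49 m/day.
In each layer the seepage velocity is v_i = q/n_i, so the layer transit time is t_i = b_i·n_i / q:
  layer 1 (medium sand): t_1 = 2.92 × 0.30 / 16.49 = 0.05312 d
  layer 2 (clean gravel): t_2 = 9.48 × 0.19 / 16.49 = 0.1092 d
Total t = Σ t_i = 0.1623 days.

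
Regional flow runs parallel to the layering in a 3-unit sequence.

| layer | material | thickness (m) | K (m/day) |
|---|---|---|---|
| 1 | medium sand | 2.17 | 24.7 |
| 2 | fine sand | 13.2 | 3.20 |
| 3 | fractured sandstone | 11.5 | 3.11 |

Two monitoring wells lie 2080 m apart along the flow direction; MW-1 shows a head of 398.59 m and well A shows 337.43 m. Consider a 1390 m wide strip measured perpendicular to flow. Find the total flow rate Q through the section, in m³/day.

Flow is parallel to layering, so each bed carries its own Darcy discharge and the transmissivities add.
Σ(K_i·b_i) = 24.7×2.17 + 3.20×13.2 + 3.11×11.5 = 131.6 m²/day.
Hydraulic gradient i = (398.59 − 337.43) / 2080 = 61.16 / 2080 = 0.02940.
Q = Σ(K_i·b_i) · W · i = 131.6 × 1390 × 0.02940 = 5379 m³/day.

5380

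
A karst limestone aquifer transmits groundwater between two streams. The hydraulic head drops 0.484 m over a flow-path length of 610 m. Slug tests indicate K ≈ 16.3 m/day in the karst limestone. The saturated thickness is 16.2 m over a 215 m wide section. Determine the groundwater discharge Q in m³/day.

Cross-sectional area A = 215 × 16.2 = 3483 m².
Hydraulic gradient i = Δh / L = 0.484 / 610 = 0.0007934.
Darcy's law: Q = K · A · i = 16.30 × 3483 × 0.0007934 = 45.05 m³/day.

45.0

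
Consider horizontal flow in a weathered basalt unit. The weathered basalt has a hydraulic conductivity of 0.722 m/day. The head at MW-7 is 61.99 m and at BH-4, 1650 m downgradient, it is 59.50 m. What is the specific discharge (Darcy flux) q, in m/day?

Hydraulic gradient i = (61.99 − 59.50) / 1650 = 2.49 / 1650 = 0.001509.
Specific discharge q = K · i = 0.7220 × 0.001509 = 0.001090 m/day.

0.00109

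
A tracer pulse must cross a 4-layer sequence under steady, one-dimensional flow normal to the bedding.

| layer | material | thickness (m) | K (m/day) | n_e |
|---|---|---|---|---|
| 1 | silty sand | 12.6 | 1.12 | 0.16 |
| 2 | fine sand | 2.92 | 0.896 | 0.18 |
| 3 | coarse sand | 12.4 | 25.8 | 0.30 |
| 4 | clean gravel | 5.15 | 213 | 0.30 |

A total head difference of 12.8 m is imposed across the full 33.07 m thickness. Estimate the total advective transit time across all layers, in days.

9.16

With flow normal to the layers, continuity requires the same specific discharge q through every layer.
Σ(b_i/K_i) = 12.6/1.12 + 2.92/0.896 + 12.4/25.8 + 5.15/213 = 15.01 d.
q = Δh / Σ(b_i/K_i) = 12.8 / 15.01 = 0.8526 m/day.
In each layer the seepage velocity is v_i = q/n_i, so the layer transit time is t_i = b_i·n_i / q:
  layer 1 (silty sand): t_1 = 12.6 × 0.16 / 0.8526 = 2.365 d
  layer 2 (fine sand): t_2 = 2.92 × 0.18 / 0.8526 = 0.6165 d
  layer 3 (coarse sand): t_3 = 12.4 × 0.30 / 0.8526 = 4.363 d
  layer 4 (clean gravel): t_4 = 5.15 × 0.30 / 0.8526 = 1.812 d
Total t = Σ t_i = 9.157 days.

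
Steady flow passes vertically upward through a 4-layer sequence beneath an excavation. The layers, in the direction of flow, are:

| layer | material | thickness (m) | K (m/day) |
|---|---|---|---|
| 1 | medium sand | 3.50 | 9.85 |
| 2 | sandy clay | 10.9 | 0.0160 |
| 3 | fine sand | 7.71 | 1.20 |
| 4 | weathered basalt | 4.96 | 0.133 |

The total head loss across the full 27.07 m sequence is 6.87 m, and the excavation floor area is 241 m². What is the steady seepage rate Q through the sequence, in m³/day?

2.28

Flow is perpendicular to layering, so the layers act in series and the equivalent K is the thickness-weighted harmonic mean.
Total thickness L = 3.50 + 10.9 + 7.71 + 4.96 = 27.07 m.
Σ(b_i/K_i) = 3.50/9.85 + 10.9/0.0160 + 7.71/1.20 + 4.96/0.133 = 725.3 d.
K_eq = L / Σ(b_i/K_i) = 27.07 / 725.3 = 0.03732 m/day.
Q = K_eq · A · (Δh/L) = 0.03732 × 241 × (6.87/27.07) = 2.283 m³/day.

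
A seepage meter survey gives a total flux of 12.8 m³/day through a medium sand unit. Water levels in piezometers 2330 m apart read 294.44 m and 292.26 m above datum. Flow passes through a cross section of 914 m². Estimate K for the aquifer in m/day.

Hydraulic gradient i = (294.44 − 292.26) / 2330 = 2.18 / 2330 = 0.0009356.
From Q = K·A·i, K = Q / (A·i) = 12.8 / (914.0 × 0.0009356) = 14.97 m/day.

15.0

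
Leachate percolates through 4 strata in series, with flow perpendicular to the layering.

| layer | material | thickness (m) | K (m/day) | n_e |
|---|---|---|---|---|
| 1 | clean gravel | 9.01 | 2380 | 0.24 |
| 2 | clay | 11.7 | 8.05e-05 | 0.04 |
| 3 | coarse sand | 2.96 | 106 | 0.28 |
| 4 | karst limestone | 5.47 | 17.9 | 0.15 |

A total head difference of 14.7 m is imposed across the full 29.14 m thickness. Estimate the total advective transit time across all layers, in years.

116

With flow normal to the layers, continuity requires the same specific discharge q through every layer.
Σ(b_i/K_i) = 9.01/2380 + 11.7/8.05e-05 + 2.96/106 + 5.47/17.9 = 1.453e+05 d.
q = Δh / Σ(b_i/K_i) = 14.7 / 1.453e+05 = 0.0001011 m/day.
In each layer the seepage velocity is v_i = q/n_i, so the layer transit time is t_i = b_i·n_i / q:
  layer 1 (clean gravel): t_1 = 9.01 × 0.24 / 0.0001011 = 21380 d
  layer 2 (clay): t_2 = 11.7 × 0.04 / 0.0001011 = 4627 d
  layer 3 (coarse sand): t_3 = 2.96 × 0.28 / 0.0001011 = 8195 d
  layer 4 (karst limestone): t_4 = 5.47 × 0.15 / 0.0001011 = 8112 d
Total t = Σ t_i = 42314 days = 115.9 years.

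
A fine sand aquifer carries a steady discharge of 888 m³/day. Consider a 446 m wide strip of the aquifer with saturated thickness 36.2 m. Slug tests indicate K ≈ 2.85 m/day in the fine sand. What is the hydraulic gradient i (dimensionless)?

Cross-sectional area A = 446 × 36.2 = 16145 m².
From Q = K·A·i, i = Q / (K·A) = 888 / (2.850 × 16145) = 0.01930.

0.0193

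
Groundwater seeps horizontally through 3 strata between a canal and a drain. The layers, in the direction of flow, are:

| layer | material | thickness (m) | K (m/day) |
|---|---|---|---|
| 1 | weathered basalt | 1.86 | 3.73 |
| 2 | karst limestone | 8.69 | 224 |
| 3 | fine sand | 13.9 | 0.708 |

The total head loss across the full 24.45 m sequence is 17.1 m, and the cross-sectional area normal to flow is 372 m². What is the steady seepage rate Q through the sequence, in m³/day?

315

Flow is perpendicular to layering, so the layers act in series and the equivalent K is the thickness-weighted harmonic mean.
Total thickness L = 1.86 + 8.69 + 13.9 = 24.45 m.
Σ(b_i/K_i) = 1.86/3.73 + 8.69/224 + 13.9/0.708 = 20.17 d.
K_eq = L / Σ(b_i/K_i) = 24.45 / 20.17 = 1.212 m/day.
Q = K_eq · A · (Δh/L) = 1.212 × 372 × (17.1/24.45) = 315.4 m³/day.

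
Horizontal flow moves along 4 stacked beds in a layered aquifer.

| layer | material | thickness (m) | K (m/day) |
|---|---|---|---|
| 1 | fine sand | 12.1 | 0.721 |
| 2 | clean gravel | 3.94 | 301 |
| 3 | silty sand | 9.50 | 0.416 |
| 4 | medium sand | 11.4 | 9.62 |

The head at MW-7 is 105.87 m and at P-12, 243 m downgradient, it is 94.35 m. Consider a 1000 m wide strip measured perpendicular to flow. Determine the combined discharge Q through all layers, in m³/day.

Flow is parallel to layering, so each bed carries its own Darcy discharge and the transmissivities add.
Σ(K_i·b_i) = 0.721×12.1 + 301×3.94 + 0.416×9.50 + 9.62×11.4 = 1308 m²/day.
Hydraulic gradient i = (105.87 − 94.35) / 243 = 11.52 / 243 = 0.04741.
Q = Σ(K_i·b_i) · W · i = 1308 × 1000 × 0.04741 = 62022 m³/day.

62000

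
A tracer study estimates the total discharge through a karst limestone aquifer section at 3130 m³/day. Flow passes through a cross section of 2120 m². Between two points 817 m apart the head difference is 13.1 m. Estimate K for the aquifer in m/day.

92.1

Hydraulic gradient i = Δh / L = 13.1 / 817 = 0.01603.
From Q = K·A·i, K = Q / (A·i) = 3130 / (2120 × 0.01603) = 92.08 m/day.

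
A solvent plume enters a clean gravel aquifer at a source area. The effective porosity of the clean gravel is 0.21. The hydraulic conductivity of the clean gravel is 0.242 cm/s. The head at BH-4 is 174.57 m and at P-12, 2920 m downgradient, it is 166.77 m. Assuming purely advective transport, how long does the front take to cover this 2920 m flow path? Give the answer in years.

3.01

Convert K: 0.242 cm/s × 864 = 209.1 m/day.
Hydraulic gradient i = (174.57 − 166.77) / 2920 = 7.8 / 2920 = 0.002671.
Darcy flux q = K · i = 209.1 × 0.002671 = 0.5585 m/day.
Seepage velocity v = q / n_e = 0.5585 / 0.21 = 2.660 m/day.
Travel time t = L / v = 2920 / 2.660 = 1098 days = 3.006 years.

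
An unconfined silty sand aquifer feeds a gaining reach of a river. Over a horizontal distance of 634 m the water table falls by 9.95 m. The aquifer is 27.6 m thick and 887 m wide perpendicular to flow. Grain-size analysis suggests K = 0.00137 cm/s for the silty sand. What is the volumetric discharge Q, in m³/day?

Convert K: 0.00137 cm/s × 864 = 1.184 m/day.
Cross-sectional area A = 887 × 27.6 = 24481 m².
Hydraulic gradient i = Δh / L = 9.95 / 634 = 0.01569.
Darcy's law: Q = K · A · i = 1.184 × 24481 × 0.01569 = 454.8 m³/day.

455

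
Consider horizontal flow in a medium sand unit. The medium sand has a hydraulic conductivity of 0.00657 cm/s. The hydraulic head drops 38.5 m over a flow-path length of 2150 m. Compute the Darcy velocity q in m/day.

Convert K: 0.00657 cm/s × 864 = 5.676 m/day.
Hydraulic gradient i = Δh / L = 38.5 / 2150 = 0.01791.
Specific discharge q = K · i = 5.676 × 0.01791 = 0.1016 m/day.

0.102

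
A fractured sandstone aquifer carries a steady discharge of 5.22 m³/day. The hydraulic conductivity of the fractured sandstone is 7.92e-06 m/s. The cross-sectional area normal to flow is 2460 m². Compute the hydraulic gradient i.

0.00310

Convert K: 7.92e-06 m/s × 86400 = 0.6843 m/day.
From Q = K·A·i, i = Q / (K·A) = 5.22 / (0.6843 × 2460) = 0.003101.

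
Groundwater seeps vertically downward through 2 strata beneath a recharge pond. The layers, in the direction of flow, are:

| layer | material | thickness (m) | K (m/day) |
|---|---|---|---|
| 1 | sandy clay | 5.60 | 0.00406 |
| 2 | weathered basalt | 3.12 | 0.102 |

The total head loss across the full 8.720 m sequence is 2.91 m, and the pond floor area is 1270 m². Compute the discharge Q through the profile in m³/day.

Flow is perpendicular to layering, so the layers act in series and the equivalent K is the thickness-weighted harmonic mean.
Total thickness L = 5.60 + 3.12 = 8.720 m.
Σ(b_i/K_i) = 5.60/0.00406 + 3.12/0.102 = 1410 d.
K_eq = L / Σ(b_i/K_i) = 8.720 / 1410 = 0.006185 m/day.
Q = K_eq · A · (Δh/L) = 0.006185 × 1270 × (2.91/8.720) = 2.621 m³/day.

2.62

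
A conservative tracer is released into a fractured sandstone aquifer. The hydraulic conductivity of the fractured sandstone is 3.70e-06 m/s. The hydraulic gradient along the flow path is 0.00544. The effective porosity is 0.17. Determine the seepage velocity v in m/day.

0.0102

Convert K: 3.70e-06 m/s × 86400 = 0.3197 m/day.
Hydraulic gradient i = 0.00544.
Darcy flux q = K · i = 0.3197 × 0.005440 = 0.001739 m/day.
Seepage velocity v = q / n_e = 0.001739 / 0.17 = 0.01023 m/day.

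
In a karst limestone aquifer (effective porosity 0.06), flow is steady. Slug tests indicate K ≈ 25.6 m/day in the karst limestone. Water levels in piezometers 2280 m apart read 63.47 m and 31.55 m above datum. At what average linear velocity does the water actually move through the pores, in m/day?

5.97

Hydraulic gradient i = (63.47 − 31.55) / 2280 = 31.92 / 2280 = 0.01400.
Darcy flux q = K · i = 25.60 × 0.01400 = 0.3584 m/day.
Seepage velocity v = q / n_e = 0.3584 / 0.06 = 5.973 m/day.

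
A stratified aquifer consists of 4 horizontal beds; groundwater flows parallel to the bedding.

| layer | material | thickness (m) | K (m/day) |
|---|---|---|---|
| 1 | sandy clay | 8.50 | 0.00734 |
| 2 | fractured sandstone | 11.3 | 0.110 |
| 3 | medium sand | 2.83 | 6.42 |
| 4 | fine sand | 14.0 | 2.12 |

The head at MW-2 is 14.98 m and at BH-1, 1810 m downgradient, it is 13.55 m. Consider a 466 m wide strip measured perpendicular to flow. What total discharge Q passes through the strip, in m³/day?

18.1

Flow is parallel to layering, so each bed carries its own Darcy discharge and the transmissivities add.
Σ(K_i·b_i) = 0.00734×8.50 + 0.110×11.3 + 6.42×2.83 + 2.12×14.0 = 49.15 m²/day.
Hydraulic gradient i = (14.98 − 13.55) / 1810 = 1.43 / 1810 = 0.0007901.
Q = Σ(K_i·b_i) · W · i = 49.15 × 466 × 0.0007901 = 18.10 m³/day.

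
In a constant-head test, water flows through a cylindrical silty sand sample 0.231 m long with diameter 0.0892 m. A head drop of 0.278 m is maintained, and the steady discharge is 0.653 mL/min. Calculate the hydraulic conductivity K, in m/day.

0.125

Cross-sectional area A = π·(d/2)² = π × (0.0892/2)² = 0.006249 m².
Convert discharge: 0.653 mL/min = 1.088e-08 m³/s.
Darcy's law rearranged: K = Q·L / (A·Δh) = 1.088e-08 × 0.231 / (0.006249 × 0.278) = 1.447e-06 m/s = 0.1250 m/day.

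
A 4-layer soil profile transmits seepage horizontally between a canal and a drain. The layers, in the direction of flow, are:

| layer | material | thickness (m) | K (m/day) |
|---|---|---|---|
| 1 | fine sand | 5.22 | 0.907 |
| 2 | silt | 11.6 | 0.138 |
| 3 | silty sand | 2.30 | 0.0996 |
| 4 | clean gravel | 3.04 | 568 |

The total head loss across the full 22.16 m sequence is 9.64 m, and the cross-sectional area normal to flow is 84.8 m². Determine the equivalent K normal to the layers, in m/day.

Flow is perpendicular to layering, so the layers act in series and the equivalent K is the thickness-weighted harmonic mean.
Total thickness L = 5.22 + 11.6 + 2.30 + 3.04 = 22.16 m.
Σ(b_i/K_i) = 5.22/0.907 + 11.6/0.138 + 2.30/0.0996 + 3.04/568 = 112.9 d.
K_eq = L / Σ(b_i/K_i) = 22.16 / 112.9 = 0.1963 m/day.

0.196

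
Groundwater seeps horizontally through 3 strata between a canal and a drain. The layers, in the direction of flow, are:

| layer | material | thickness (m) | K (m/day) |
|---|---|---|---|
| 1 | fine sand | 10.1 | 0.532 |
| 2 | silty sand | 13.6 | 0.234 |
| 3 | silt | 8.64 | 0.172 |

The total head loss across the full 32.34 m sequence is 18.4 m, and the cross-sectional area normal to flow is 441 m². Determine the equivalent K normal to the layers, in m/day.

Flow is perpendicular to layering, so the layers act in series and the equivalent K is the thickness-weighted harmonic mean.
Total thickness L = 10.1 + 13.6 + 8.64 = 32.34 m.
Σ(b_i/K_i) = 10.1/0.532 + 13.6/0.234 + 8.64/0.172 = 127.3 d.
K_eq = L / Σ(b_i/K_i) = 32.34 / 127.3 = 0.2540 m/day.

0.254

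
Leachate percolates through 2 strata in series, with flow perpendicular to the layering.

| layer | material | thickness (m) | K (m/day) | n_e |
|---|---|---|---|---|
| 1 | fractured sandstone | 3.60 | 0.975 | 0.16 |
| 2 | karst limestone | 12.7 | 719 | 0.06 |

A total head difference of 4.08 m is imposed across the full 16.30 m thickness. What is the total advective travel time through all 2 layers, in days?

With flow normal to the layers, continuity requires the same specific discharge q through every layer.
Σ(b_i/K_i) = 3.60/0.975 + 12.7/719 = 3.710 d.
q = Δh / Σ(b_i/K_i) = 4.08 / 3.710 = 1.100 m/day.
In each layer the seepage velocity is v_i = q/n_i, so the layer transit time is t_i = b_i·n_i / q:
  layer 1 (fractured sandstone): t_1 = 3.60 × 0.16 / 1.100 = 0.5238 d
  layer 2 (karst limestone): t_2 = 12.7 × 0.06 / 1.100 = 0.6929 d
Total t = Σ t_i = 1.217 days.

1.22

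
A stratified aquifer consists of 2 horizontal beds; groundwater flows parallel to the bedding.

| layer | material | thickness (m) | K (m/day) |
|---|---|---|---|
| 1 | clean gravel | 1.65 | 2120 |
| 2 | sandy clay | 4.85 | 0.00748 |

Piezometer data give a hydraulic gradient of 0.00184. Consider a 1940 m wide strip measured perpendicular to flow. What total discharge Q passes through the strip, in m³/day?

12500

Flow is parallel to layering, so each bed carries its own Darcy discharge and the transmissivities add.
Σ(K_i·b_i) = 2120×1.65 + 0.00748×4.85 = 3498 m²/day.
Hydraulic gradient i = 0.00184.
Q = Σ(K_i·b_i) · W · i = 3498 × 1940 × 0.001840 = 12487 m³/day.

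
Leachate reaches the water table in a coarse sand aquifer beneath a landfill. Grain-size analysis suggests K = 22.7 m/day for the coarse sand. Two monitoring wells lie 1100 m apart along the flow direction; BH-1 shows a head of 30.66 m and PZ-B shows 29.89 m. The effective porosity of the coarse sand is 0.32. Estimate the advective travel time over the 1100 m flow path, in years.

60.6

Hydraulic gradient i = (30.66 − 29.89) / 1100 = 0.77 / 1100 = 0.0007000.
Darcy flux q = K · i = 22.70 × 0.0007000 = 0.01589 m/day.
Seepage velocity v = q / n_e = 0.01589 / 0.32 = 0.04966 m/day.
Travel time t = L / v = 1100 / 0.04966 = 22152 days = 60.65 years.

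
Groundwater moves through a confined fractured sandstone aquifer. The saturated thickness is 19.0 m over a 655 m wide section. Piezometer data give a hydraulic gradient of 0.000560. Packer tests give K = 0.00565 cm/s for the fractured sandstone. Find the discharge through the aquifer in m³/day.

34.0

Convert K: 0.00565 cm/s × 864 = 4.882 m/day.
Cross-sectional area A = 655 × 19.0 = 12445 m².
Hydraulic gradient i = 0.000560.
Darcy's law: Q = K · A · i = 4.882 × 12445 × 0.0005600 = 34.02 m³/day.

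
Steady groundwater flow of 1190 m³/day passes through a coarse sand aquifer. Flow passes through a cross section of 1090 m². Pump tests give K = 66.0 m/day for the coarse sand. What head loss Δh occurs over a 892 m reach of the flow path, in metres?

14.8

From Q = K·A·i, i = Q / (K·A) = 1190 / (66.00 × 1090) = 0.01654.
Head loss Δh = i · L = 0.01654 × 892 = 14.76 m.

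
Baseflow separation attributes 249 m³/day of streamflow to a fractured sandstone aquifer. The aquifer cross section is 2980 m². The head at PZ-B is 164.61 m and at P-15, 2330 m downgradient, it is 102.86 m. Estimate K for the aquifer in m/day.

3.15

Hydraulic gradient i = (164.61 − 102.86) / 2330 = 61.75 / 2330 = 0.02650.
From Q = K·A·i, K = Q / (A·i) = 249 / (2980 × 0.02650) = 3.153 m/day.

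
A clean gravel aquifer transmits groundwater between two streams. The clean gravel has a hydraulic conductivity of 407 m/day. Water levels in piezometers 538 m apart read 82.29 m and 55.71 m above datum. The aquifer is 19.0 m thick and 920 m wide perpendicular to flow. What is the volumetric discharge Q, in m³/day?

Cross-sectional area A = 920 × 19.0 = 17480 m².
Hydraulic gradient i = (82.29 − 55.71) / 538 = 26.58 / 538 = 0.04941.
Darcy's law: Q = K · A · i = 407.0 × 17480 × 0.04941 = 3.515e+05 m³/day.

351000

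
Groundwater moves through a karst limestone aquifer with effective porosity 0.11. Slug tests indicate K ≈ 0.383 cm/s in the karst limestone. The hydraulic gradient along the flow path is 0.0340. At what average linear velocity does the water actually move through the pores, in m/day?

102

Convert K: 0.383 cm/s × 864 = 330.9 m/day.
Hydraulic gradient i = 0.0340.
Darcy flux q = K · i = 330.9 × 0.03400 = 11.25 m/day.
Seepage velocity v = q / n_e = 11.25 / 0.11 = 102.3 m/day.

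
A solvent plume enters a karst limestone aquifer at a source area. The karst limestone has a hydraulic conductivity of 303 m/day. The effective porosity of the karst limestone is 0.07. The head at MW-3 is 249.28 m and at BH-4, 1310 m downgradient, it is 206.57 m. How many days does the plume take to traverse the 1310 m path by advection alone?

9.28

Hydraulic gradient i = (249.28 − 206.57) / 1310 = 42.71 / 1310 = 0.03260.
Darcy flux q = K · i = 303.0 × 0.03260 = 9.879 m/day.
Seepage velocity v = q / n_e = 9.879 / 0.07 = 141.1 m/day.
Travel time t = L / v = 1310 / 141.1 = 9.283 days.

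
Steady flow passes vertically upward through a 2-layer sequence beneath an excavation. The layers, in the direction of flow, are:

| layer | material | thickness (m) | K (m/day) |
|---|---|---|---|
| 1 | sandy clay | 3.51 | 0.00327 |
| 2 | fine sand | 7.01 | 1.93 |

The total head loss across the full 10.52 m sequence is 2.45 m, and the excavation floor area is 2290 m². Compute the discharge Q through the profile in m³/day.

Flow is perpendicular to layering, so the layers act in series and the equivalent K is the thickness-weighted harmonic mean.
Total thickness L = 3.51 + 7.01 = 10.52 m.
Σ(b_i/K_i) = 3.51/0.00327 + 7.01/1.93 = 1077 d.
K_eq = L / Σ(b_i/K_i) = 10.52 / 1077 = 0.009768 m/day.
Q = K_eq · A · (Δh/L) = 0.009768 × 2290 × (2.45/10.52) = 5.209 m³/day.

5.21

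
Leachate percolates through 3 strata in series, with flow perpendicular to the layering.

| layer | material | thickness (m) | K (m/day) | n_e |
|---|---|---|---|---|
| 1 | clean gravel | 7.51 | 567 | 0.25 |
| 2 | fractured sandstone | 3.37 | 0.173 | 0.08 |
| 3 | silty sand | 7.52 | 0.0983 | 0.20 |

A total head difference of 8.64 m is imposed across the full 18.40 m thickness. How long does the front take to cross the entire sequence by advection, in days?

40.6

With flow normal to the layers, continuity requires the same specific discharge q through every layer.
Σ(b_i/K_i) = 7.51/567 + 3.37/0.173 + 7.52/0.0983 = 95.99 d.
q = Δh / Σ(b_i/K_i) = 8.64 / 95.99 = 0.09001 m/day.
In each layer the seepage velocity is v_i = q/n_i, so the layer transit time is t_i = b_i·n_i / q:
  layer 1 (clean gravel): t_1 = 7.51 × 0.25 / 0.09001 = 20.86 d
  layer 2 (fractured sandstone): t_2 = 3.37 × 0.08 / 0.09001 = 2.995 d
  layer 3 (silty sand): t_3 = 7.52 × 0.20 / 0.09001 = 16.71 d
Total t = Σ t_i = 40.57 days.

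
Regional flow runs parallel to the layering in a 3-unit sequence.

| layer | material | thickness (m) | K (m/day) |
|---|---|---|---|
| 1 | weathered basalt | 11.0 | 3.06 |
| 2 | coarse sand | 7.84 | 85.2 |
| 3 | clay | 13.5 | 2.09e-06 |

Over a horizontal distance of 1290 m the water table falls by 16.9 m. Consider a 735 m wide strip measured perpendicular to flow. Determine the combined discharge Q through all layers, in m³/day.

Flow is parallel to layering, so each bed carries its own Darcy discharge and the transmissivities add.
Σ(K_i·b_i) = 3.06×11.0 + 85.2×7.84 + 2.09e-06×13.5 = 701.6 m²/day.
Hydraulic gradient i = Δh / L = 16.9 / 1290 = 0.01310.
Q = Σ(K_i·b_i) · W · i = 701.6 × 735 × 0.01310 = 6756 m³/day.

6760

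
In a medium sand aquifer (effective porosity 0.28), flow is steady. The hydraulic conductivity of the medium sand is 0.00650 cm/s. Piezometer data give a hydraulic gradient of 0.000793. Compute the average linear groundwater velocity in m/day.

Convert K: 0.00650 cm/s × 864 = 5.616 m/day.
Hydraulic gradient i = 0.000793.
Darcy flux q = K · i = 5.616 × 0.0007930 = 0.004453 m/day.
Seepage velocity v = q / n_e = 0.004453 / 0.28 = 0.01591 m/day.

0.0159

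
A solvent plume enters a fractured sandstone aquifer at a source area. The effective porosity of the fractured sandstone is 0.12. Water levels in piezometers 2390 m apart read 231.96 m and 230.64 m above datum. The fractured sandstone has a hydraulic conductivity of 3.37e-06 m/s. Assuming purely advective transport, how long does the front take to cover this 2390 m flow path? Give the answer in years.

4880

Convert K: 3.37e-06 m/s × 86400 = 0.2912 m/day.
Hydraulic gradient i = (231.96 − 230.64) / 2390 = 1.32 / 2390 = 0.0005523.
Darcy flux q = K · i = 0.2912 × 0.0005523 = 0.0001608 m/day.
Seepage velocity v = q / n_e = 0.0001608 / 0.12 = 0.001340 m/day.
Travel time t = L / v = 2390 / 0.001340 = 1.783e+06 days = 4883 years.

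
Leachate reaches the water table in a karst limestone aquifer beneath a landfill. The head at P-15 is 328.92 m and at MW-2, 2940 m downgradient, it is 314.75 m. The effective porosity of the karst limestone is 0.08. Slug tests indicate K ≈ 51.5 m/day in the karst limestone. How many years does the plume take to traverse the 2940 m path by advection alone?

Hydraulic gradient i = (328.92 − 314.75) / 2940 = 14.17 / 2940 = 0.004820.
Darcy flux q = K · i = 51.50 × 0.004820 = 0.2482 m/day.
Seepage velocity v = q / n_e = 0.2482 / 0.08 = 3.103 m/day.
Travel time t = L / v = 2940 / 3.103 = 947.6 days = 2.594 years.

2.59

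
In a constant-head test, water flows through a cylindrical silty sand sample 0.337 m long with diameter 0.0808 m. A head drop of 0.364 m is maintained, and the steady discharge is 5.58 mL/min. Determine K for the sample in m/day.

Cross-sectional area A = π·(d/2)² = π × (0.0808/2)² = 0.005128 m².
Convert discharge: 5.58 mL/min = 9.300e-08 m³/s.
Darcy's law rearranged: K = Q·L / (A·Δh) = 9.300e-08 × 0.337 / (0.005128 × 0.364) = 1.679e-05 m/s = 1.451 m/day.

1.45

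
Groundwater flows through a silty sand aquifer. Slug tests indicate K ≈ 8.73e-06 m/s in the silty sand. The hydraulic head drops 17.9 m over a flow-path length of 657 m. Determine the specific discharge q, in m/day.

Convert K: 8.73e-06 m/s × 86400 = 0.7543 m/day.
Hydraulic gradient i = Δh / L = 17.9 / 657 = 0.02725.
Specific discharge q = K · i = 0.7543 × 0.02725 = 0.02055 m/day.

0.0206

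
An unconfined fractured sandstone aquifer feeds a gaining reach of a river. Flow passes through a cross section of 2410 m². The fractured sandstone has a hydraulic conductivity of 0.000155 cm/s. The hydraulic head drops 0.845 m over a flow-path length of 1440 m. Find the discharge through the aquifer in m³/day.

0.189

Convert K: 0.000155 cm/s × 864 = 0.1339 m/day.
Hydraulic gradient i = Δh / L = 0.845 / 1440 = 0.0005868.
Darcy's law: Q = K · A · i = 0.1339 × 2410 × 0.0005868 = 0.1894 m³/day.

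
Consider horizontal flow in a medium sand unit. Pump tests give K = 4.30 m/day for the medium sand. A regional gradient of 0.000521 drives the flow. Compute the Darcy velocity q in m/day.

Hydraulic gradient i = 0.000521.
Specific discharge q = K · i = 4.300 × 0.0005210 = 0.002240 m/day.

0.00224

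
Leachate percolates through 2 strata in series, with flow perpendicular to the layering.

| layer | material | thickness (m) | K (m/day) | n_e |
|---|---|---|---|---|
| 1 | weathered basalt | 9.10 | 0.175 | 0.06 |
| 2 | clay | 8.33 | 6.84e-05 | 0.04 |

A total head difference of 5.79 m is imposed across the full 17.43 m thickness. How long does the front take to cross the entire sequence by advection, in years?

With flow normal to the layers, continuity requires the same specific discharge q through every layer.
Σ(b_i/K_i) = 9.10/0.175 + 8.33/6.84e-05 = 1.218e+05 d.
q = Δh / Σ(b_i/K_i) = 5.79 / 1.218e+05 = 4.752e-05 m/day.
In each layer the seepage velocity is v_i = q/n_i, so the layer transit time is t_i = b_i·n_i / q:
  layer 1 (weathered basalt): t_1 = 9.10 × 0.06 / 4.752e-05 = 11489 d
  layer 2 (clay): t_2 = 8.33 × 0.04 / 4.752e-05 = 7011 d
Total t = Σ t_i = 18500 days = 50.65 years.

50.7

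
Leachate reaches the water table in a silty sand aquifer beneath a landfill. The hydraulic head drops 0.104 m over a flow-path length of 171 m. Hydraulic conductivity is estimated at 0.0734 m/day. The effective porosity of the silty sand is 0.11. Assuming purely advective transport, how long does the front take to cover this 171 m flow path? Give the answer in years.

Hydraulic gradient i = Δh / L = 0.104 / 171 = 0.0006082.
Darcy flux q = K · i = 0.07340 × 0.0006082 = 4.464e-05 m/day.
Seepage velocity v = q / n_e = 4.464e-05 / 0.11 = 0.0004058 m/day.
Travel time t = L / v = 171 / 0.0004058 = 4.214e+05 days = 1154 years.

1150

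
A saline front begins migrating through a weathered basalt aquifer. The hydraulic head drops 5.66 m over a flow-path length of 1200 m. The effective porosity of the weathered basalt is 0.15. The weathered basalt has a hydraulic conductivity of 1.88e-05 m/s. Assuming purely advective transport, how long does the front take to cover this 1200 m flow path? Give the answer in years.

64.3

Convert K: 1.88e-05 m/s × 86400 = 1.624 m/day.
Hydraulic gradient i = Δh / L = 5.66 / 1200 = 0.004717.
Darcy flux q = K · i = 1.624 × 0.004717 = 0.007661 m/day.
Seepage velocity v = q / n_e = 0.007661 / 0.15 = 0.05108 m/day.
Travel time t = L / v = 1200 / 0.05108 = 23494 days = 64.32 years.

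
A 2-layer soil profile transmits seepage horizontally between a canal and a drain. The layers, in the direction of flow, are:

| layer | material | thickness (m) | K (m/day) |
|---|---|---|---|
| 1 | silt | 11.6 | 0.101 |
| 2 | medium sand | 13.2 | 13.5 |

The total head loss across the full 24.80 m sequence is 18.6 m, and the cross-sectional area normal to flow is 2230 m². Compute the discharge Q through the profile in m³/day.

Flow is perpendicular to layering, so the layers act in series and the equivalent K is the thickness-weighted harmonic mean.
Total thickness L = 11.6 + 13.2 = 24.80 m.
Σ(b_i/K_i) = 11.6/0.101 + 13.2/13.5 = 115.8 d.
K_eq = L / Σ(b_i/K_i) = 24.80 / 115.8 = 0.2141 m/day.
Q = K_eq · A · (Δh/L) = 0.2141 × 2230 × (18.6/24.80) = 358.1 m³/day.

358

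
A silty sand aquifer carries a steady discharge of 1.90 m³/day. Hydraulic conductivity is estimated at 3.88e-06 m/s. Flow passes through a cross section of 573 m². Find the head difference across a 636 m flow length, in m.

Convert K: 3.88e-06 m/s × 86400 = 0.3352 m/day.
From Q = K·A·i, i = Q / (K·A) = 1.90 / (0.3352 × 573.0) = 0.009891.
Head loss Δh = i · L = 0.009891 × 636 = 6.291 m.

6.29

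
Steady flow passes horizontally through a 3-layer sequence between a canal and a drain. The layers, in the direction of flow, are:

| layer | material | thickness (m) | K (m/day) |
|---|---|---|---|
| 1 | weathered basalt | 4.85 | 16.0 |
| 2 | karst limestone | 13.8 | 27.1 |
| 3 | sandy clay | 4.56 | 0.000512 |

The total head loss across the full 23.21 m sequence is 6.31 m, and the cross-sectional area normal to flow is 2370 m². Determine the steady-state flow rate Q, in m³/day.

1.68

Flow is perpendicular to layering, so the layers act in series and the equivalent K is the thickness-weighted harmonic mean.
Total thickness L = 4.85 + 13.8 + 4.56 = 23.21 m.
Σ(b_i/K_i) = 4.85/16.0 + 13.8/27.1 + 4.56/0.000512 = 8907 d.
K_eq = L / Σ(b_i/K_i) = 23.21 / 8907 = 0.002606 m/day.
Q = K_eq · A · (Δh/L) = 0.002606 × 2370 × (6.31/23.21) = 1.679 m³/day.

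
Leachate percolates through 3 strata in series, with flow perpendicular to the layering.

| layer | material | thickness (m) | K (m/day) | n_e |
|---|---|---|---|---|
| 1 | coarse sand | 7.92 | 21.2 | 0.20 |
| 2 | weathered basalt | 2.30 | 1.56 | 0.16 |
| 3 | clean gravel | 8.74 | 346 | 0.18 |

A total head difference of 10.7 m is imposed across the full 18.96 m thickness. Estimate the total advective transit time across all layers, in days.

0.617

With flow normal to the layers, continuity requires the same specific discharge q through every layer.
Σ(b_i/K_i) = 7.92/21.2 + 2.30/1.56 + 8.74/346 = 1.873 d.
q = Δh / Σ(b_i/K_i) = 10.7 / 1.873 = 5.712 m/day.
In each layer the seepage velocity is v_i = q/n_i, so the layer transit time is t_i = b_i·n_i / q:
  layer 1 (coarse sand): t_1 = 7.92 × 0.20 / 5.712 = 0.2773 d
  layer 2 (weathered basalt): t_2 = 2.30 × 0.16 / 5.712 = 0.06442 d
  layer 3 (clean gravel): t_3 = 8.74 × 0.18 / 5.712 = 0.2754 d
Total t = Σ t_i = 0.6171 days.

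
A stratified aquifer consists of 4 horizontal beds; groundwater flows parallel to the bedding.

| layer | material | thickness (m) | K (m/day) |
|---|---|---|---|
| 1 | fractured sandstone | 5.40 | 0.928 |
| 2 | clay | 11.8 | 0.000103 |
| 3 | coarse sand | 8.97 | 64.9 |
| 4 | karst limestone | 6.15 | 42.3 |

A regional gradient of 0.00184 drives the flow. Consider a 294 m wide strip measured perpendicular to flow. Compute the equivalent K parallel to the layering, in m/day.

26.2

Flow is parallel to layering, so each bed carries its own Darcy discharge and the transmissivities add.
Σ(K_i·b_i) = 0.928×5.40 + 0.000103×11.8 + 64.9×8.97 + 42.3×6.15 = 847.3 m²/day.
Total thickness b = 32.32 m, so K_eq = Σ(K_i·b_i)/b = 26.22 m/day.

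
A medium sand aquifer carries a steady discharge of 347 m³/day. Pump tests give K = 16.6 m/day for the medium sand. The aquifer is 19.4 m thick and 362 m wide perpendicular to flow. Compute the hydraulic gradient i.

Cross-sectional area A = 362 × 19.4 = 7023 m².
From Q = K·A·i, i = Q / (K·A) = 347 / (16.60 × 7023) = 0.002977.

0.00298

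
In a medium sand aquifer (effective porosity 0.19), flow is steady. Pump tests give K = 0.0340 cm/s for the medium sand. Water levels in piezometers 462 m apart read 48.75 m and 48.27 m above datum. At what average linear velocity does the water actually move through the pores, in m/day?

Convert K: 0.0340 cm/s × 864 = 29.38 m/day.
Hydraulic gradient i = (48.75 − 48.27) / 462 = 0.48 / 462 = 0.001039.
Darcy flux q = K · i = 29.38 × 0.001039 = 0.03052 m/day.
Seepage velocity v = q / n_e = 0.03052 / 0.19 = 0.1606 m/day.

0.161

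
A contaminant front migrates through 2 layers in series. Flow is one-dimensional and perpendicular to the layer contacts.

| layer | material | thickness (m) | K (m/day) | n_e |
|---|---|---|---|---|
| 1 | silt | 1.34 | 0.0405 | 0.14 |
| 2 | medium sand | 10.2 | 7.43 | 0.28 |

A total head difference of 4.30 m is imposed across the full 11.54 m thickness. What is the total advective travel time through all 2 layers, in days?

With flow normal to the layers, continuity requires the same specific discharge q through every layer.
Σ(b_i/K_i) = 1.34/0.0405 + 10.2/7.43 = 34.46 d.
q = Δh / Σ(b_i/K_i) = 4.30 / 34.46 = 0.1248 m/day.
In each layer the seepage velocity is v_i = q/n_i, so the layer transit time is t_i = b_i·n_i / q:
  layer 1 (silt): t_1 = 1.34 × 0.14 / 0.1248 = 1.503 d
  layer 2 (medium sand): t_2 = 10.2 × 0.28 / 0.1248 = 22.89 d
Total t = Σ t_i = 24.39 days.

24.4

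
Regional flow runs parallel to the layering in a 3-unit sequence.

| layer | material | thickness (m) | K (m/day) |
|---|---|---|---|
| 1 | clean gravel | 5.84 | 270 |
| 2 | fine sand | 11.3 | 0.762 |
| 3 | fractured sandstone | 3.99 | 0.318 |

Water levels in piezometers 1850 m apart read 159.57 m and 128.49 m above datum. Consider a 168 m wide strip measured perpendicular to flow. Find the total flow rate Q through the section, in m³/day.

4480

Flow is parallel to layering, so each bed carries its own Darcy discharge and the transmissivities add.
Σ(K_i·b_i) = 270×5.84 + 0.762×11.3 + 0.318×3.99 = 1587 m²/day.
Hydraulic gradient i = (159.57 − 128.49) / 1850 = 31.08 / 1850 = 0.01680.
Q = Σ(K_i·b_i) · W · i = 1587 × 168 × 0.01680 = 4478 m³/day.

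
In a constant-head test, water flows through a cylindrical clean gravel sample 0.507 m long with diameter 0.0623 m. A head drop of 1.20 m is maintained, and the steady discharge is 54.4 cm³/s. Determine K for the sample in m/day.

651

Cross-sectional area A = π·(d/2)² = π × (0.0623/2)² = 0.003048 m².
Convert discharge: 54.4 cm³/s = 5.440e-05 m³/s.
Darcy's law rearranged: K = Q·L / (A·Δh) = 5.440e-05 × 0.507 / (0.003048 × 1.20) = 0.007540 m/s = 651.4 m/day.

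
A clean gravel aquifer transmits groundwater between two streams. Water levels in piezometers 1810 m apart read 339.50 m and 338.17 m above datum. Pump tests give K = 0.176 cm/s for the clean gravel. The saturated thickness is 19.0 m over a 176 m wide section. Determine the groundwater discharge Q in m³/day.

Convert K: 0.176 cm/s × 864 = 152.1 m/day.
Cross-sectional area A = 176 × 19.0 = 3344 m².
Hydraulic gradient i = (339.50 − 338.17) / 1810 = 1.33 / 1810 = 0.0007348.
Darcy's law: Q = K · A · i = 152.1 × 3344 × 0.0007348 = 373.7 m³/day.

374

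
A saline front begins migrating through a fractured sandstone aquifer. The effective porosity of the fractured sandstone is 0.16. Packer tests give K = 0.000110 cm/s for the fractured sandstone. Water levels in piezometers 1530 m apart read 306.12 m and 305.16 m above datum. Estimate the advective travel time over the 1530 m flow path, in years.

11200

Convert K: 0.000110 cm/s × 864 = 0.09504 m/day.
Hydraulic gradient i = (306.12 − 305.16) / 1530 = 0.96 / 1530 = 0.0006275.
Darcy flux q = K · i = 0.09504 × 0.0006275 = 5.963e-05 m/day.
Seepage velocity v = q / n_e = 5.963e-05 / 0.16 = 0.0003727 m/day.
Travel time t = L / v = 1530 / 0.0003727 = 4.105e+06 days = 11239 years.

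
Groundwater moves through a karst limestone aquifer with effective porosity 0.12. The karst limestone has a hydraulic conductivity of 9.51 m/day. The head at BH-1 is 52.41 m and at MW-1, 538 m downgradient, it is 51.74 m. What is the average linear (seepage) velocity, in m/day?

0.0987

Hydraulic gradient i = (52.41 − 51.74) / 538 = 0.67 / 538 = 0.001245.
Darcy flux q = K · i = 9.510 × 0.001245 = 0.01184 m/day.
Seepage velocity v = q / n_e = 0.01184 / 0.12 = 0.09869 m/day.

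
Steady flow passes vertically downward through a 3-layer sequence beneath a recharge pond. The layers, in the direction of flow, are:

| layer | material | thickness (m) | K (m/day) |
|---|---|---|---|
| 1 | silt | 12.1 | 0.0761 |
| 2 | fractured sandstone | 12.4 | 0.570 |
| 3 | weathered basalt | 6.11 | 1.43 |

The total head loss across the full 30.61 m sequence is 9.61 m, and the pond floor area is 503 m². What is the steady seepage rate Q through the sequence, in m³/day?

26.1

Flow is perpendicular to layering, so the layers act in series and the equivalent K is the thickness-weighted harmonic mean.
Total thickness L = 12.1 + 12.4 + 6.11 = 30.61 m.
Σ(b_i/K_i) = 12.1/0.0761 + 12.4/0.570 + 6.11/1.43 = 185.0 d.
K_eq = L / Σ(b_i/K_i) = 30.61 / 185.0 = 0.1654 m/day.
Q = K_eq · A · (Δh/L) = 0.1654 × 503 × (9.61/30.61) = 26.12 m³/day.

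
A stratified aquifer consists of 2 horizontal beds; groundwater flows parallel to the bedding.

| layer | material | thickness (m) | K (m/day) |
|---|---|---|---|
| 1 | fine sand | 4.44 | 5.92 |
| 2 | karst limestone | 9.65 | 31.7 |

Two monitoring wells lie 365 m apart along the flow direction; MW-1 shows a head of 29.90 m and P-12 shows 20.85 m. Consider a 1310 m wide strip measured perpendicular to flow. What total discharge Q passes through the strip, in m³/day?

Flow is parallel to layering, so each bed carries its own Darcy discharge and the transmissivities add.
Σ(K_i·b_i) = 5.92×4.44 + 31.7×9.65 = 332.2 m²/day.
Hydraulic gradient i = (29.90 − 20.85) / 365 = 9.05 / 365 = 0.02479.
Q = Σ(K_i·b_i) · W · i = 332.2 × 1310 × 0.02479 = 10790 m³/day.

10800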